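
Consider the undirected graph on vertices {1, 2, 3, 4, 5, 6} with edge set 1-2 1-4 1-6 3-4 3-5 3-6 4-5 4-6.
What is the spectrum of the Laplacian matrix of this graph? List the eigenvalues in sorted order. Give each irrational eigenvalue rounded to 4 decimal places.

[0, 0.7312, 2.1353, 3.4659, 4.5494, 5.1183]

With the vertex order [1, 2, 3, 4, 5, 6], the degrees are [3, 1, 3, 4, 2, 3], giving D = diag(3, 1, 3, 4, 2, 3) and L = D - A. Diagonalising L (or applying a numerical eigensolver to the 6x6 matrix) gives the spectrum above. The single zero eigenvalue shows the graph is connected. The eigenvalues sum to 16, which equals trace(L) = 2|E|. By the matrix-tree theorem the graph has (1/6) * product of the nonzero eigenvalues = 21 spanning trees.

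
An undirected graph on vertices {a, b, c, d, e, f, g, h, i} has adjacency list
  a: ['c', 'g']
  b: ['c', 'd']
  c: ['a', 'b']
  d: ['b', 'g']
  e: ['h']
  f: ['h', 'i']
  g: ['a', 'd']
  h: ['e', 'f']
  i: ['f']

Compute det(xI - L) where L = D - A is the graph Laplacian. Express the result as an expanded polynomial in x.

Reading degrees in the order [a, b, c, d, e, f, g, h, i] gives [2, 2, 2, 2, 1, 2, 2, 2, 1]; set D = diag(2, 2, 2, 2, 1, 2, 2, 2, 1) and form L = D - A. Computing det(xI - L) by cofactor expansion (or equivalently via sum-over-permutations) gives x^9 - 16x^8 + 105x^7 - 364x^6 + 715x^5 - 790x^4 + 450x^3 - 100x^2. The constant term is 0 because L is singular (the all-ones vector lies in its kernel). The eigenvalues sum to 16, which equals trace(L) = 2|E|.

x^9 - 16x^8 + 105x^7 - 364x^6 + 715x^5 - 790x^4 + 450x^3 - 100x^2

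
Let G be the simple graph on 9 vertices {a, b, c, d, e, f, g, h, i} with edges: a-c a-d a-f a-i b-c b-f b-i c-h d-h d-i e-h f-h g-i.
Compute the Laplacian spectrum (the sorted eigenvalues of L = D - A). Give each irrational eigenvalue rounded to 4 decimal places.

[0, 0.6546, 1.0278, 2.3119, 3, 3.2294, 4.0236, 5.3820, 6.3708]

Reading degrees in the order [a, b, c, d, e, f, g, h, i] gives [4, 3, 3, 3, 1, 3, 1, 4, 4]; set D = diag(4, 3, 3, 3, 1, 3, 1, 4, 4) and form L = D - A. Diagonalising L (or applying a numerical eigensolver to the 9x9 matrix) gives the spectrum above. The eigenvalues sum to 26, which equals trace(L) = 2|E|.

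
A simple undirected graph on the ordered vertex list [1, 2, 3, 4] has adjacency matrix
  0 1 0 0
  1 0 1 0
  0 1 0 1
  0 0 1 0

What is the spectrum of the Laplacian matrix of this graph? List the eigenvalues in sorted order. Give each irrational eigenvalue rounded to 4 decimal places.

With the vertex order [1, 2, 3, 4], the degrees are [1, 2, 2, 1], giving D = diag(1, 2, 2, 1) and L = D - A. Diagonalising L (or applying a numerical eigensolver to the 4x4 matrix) gives the spectrum above. The single zero eigenvalue shows the graph is connected. There is one zero in the spectrum, matching the 1 component.

[0, 0.5858, 2, 3.4142]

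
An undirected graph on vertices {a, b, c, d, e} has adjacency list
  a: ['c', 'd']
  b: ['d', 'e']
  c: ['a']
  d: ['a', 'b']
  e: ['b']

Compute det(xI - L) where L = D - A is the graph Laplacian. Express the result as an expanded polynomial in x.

x^5 - 8x^4 + 21x^3 - 20x^2 + 5x

Each diagonal entry of L is the vertex degree and each off-diagonal entry is -1 where an edge is present, 0 otherwise; in the order [a, b, c, d, e] the diagonal is [2, 2, 1, 2, 1]. L has integer entries, so p(x) = det(xI - L) has integer coefficients. Expanding the determinant yields x^5 - 8x^4 + 21x^3 - 20x^2 + 5x. The coefficient of x^4 equals -trace(L) = -8, matching the sum of degrees. There is one zero in the spectrum, matching the 1 component.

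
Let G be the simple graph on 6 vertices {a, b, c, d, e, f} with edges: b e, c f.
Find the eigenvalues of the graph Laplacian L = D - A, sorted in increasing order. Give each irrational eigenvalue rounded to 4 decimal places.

[0, 0, 0, 0, 2, 2]

Reading degrees in the order [a, b, c, d, e, f] gives [0, 1, 1, 0, 1, 1]; set D = diag(0, 1, 1, 0, 1, 1) and form L = D - A. The multiplicity of 0 as a Laplacian eigenvalue equals the number of connected components. The 4 zero eigenvalues correspond to the 4 connected components. The largest eigenvalue, 2, is at most the vertex count 6.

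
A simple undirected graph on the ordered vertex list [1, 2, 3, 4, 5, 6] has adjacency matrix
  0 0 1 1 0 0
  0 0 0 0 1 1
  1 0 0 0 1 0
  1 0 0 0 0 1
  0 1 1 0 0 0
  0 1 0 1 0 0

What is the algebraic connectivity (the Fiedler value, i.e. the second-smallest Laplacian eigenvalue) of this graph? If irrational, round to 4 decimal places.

With the vertex order [1, 2, 3, 4, 5, 6], the degrees are [2, 2, 2, 2, 2, 2], giving D = diag(2, 2, 2, 2, 2, 2) and L = D - A. Computing the eigenvalues of L and sorting gives [0, 1, 1, 3, 3, 4]. The Fiedler value lambda_2 = 1 is strictly positive, so the graph is connected.

1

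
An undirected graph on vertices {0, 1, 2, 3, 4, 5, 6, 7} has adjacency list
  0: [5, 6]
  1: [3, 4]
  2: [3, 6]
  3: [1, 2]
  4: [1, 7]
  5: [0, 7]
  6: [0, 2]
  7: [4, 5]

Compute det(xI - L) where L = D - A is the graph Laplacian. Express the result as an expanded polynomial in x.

Each diagonal entry of L is the vertex degree and each off-diagonal entry is -1 where an edge is present, 0 otherwise; in the order [0, 1, 2, 3, 4, 5, 6, 7] the diagonal is [2, 2, 2, 2, 2, 2, 2, 2]. Computing det(xI - L) by cofactor expansion (or equivalently via sum-over-permutations) gives x^8 - 16x^7 + 104x^6 - 352x^5 + 660x^4 - 672x^3 + 336x^2 - 64x. Since p(0) = det(-L) = 0, x divides p(x). By the matrix-tree theorem the graph has (1/8) * product of the nonzero eigenvalues = 8 spanning trees. The largest eigenvalue, 4, is at most the vertex count 8.

x^8 - 16x^7 + 104x^6 - 352x^5 + 660x^4 - 672x^3 + 336x^2 - 64x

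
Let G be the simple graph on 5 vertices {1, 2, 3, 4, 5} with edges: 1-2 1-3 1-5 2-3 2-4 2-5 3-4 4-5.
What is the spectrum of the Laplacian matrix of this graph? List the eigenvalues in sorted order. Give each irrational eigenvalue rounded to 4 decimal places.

[0, 3, 3, 5, 5]

With the vertex order [1, 2, 3, 4, 5], the degrees are [3, 4, 3, 3, 3], giving D = diag(3, 4, 3, 3, 3) and L = D - A. Since every row of L sums to 0, the all-ones vector is in the kernel and 0 is an eigenvalue. The largest eigenvalue, 5, is at most the vertex count 5. The eigenvalues sum to 16, which equals trace(L) = 2|E|.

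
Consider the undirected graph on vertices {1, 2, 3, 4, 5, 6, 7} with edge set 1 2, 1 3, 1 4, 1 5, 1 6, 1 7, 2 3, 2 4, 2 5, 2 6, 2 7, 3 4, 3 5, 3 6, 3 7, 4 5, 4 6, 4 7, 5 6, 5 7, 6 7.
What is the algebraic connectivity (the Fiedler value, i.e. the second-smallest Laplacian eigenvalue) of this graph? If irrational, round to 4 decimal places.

7

With the vertex order [1, 2, 3, 4, 5, 6, 7], the degrees are [6, 6, 6, 6, 6, 6, 6], giving D = diag(6, 6, 6, 6, 6, 6, 6) and L = D - A. Computing the eigenvalues of L and sorting gives [0, 7, 7, 7, 7, 7, 7]. The Fiedler value lambda_2 = 7 is strictly positive, so the graph is connected. There is one zero in the spectrum, matching the 1 component. By the matrix-tree theorem the graph has (1/7) * product of the nonzero eigenvalues = 16807 spanning trees.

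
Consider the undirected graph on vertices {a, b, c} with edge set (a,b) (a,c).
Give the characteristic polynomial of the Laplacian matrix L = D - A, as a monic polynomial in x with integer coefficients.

x^3 - 4x^2 + 3x

With the vertex order [a, b, c], the degrees are [2, 1, 1], giving D = diag(2, 1, 1) and L = D - A. The eigenvalues of L are [0, 1, 3]; the characteristic polynomial is the product of (x - lambda_i), which multiplies out to x^3 - 4x^2 + 3x. The coefficient of x^2 equals -trace(L) = -4, matching the sum of degrees. By the matrix-tree theorem the graph has (1/3) * product of the nonzero eigenvalues = 1 spanning tree. The largest eigenvalue, 3, is at most the vertex count 3.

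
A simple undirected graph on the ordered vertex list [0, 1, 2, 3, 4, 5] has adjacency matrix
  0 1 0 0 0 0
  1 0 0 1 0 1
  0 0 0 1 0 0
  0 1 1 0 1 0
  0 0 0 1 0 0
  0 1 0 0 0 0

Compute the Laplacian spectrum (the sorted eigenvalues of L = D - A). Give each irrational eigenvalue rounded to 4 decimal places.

With the vertex order [0, 1, 2, 3, 4, 5], the degrees are [1, 3, 1, 3, 1, 1], giving D = diag(1, 3, 1, 3, 1, 1) and L = D - A. The multiplicity of 0 as a Laplacian eigenvalue equals the number of connected components.

[0, 0.4384, 1, 1, 3, 4.5616]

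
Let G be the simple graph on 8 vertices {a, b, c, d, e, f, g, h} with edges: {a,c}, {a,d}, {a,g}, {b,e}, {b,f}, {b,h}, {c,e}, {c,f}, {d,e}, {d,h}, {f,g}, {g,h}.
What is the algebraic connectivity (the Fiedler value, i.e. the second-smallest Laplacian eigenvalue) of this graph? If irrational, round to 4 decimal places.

With the vertex order [a, b, c, d, e, f, g, h], the degrees are [3, 3, 3, 3, 3, 3, 3, 3], giving D = diag(3, 3, 3, 3, 3, 3, 3, 3) and L = D - A. Computing the eigenvalues of L and sorting gives [0, 2, 2, 2, 4, 4, 4, 6]. The Fiedler value lambda_2 = 2 is strictly positive, so the graph is connected. By the matrix-tree theorem the graph has (1/8) * product of the nonzero eigenvalues = 384 spanning trees.

2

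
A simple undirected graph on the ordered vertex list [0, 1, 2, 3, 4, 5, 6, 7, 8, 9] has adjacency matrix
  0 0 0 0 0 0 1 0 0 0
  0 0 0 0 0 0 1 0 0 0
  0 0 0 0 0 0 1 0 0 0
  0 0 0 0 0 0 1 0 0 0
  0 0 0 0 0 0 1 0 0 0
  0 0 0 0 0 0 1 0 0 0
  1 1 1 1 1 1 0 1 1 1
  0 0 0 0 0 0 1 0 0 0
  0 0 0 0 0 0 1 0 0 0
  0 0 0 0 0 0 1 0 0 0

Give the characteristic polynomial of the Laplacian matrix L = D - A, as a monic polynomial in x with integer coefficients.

x^10 - 18x^9 + 108x^8 - 336x^7 + 630x^6 - 756x^5 + 588x^4 - 288x^3 + 81x^2 - 10x

Reading degrees in the order [0, 1, 2, 3, 4, 5, 6, 7, 8, 9] gives [1, 1, 1, 1, 1, 1, 9, 1, 1, 1]; set D = diag(1, 1, 1, 1, 1, 1, 9, 1, 1, 1) and form L = D - A. The eigenvalues of L are [0, 1, 1, 1, 1, 1, 1, 1, 1, 10]; the characteristic polynomial is the product of (x - lambda_i), which multiplies out to x^10 - 18x^9 + 108x^8 - 336x^7 + 630x^6 - 756x^5 + 588x^4 - 288x^3 + 81x^2 - 10x. Since p(0) = det(-L) = 0, x divides p(x). There is one zero in the spectrum, matching the 1 component.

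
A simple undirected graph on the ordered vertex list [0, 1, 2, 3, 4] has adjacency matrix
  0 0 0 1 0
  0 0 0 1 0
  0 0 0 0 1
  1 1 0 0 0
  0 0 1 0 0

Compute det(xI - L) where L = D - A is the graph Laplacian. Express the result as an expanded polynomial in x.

With the vertex order [0, 1, 2, 3, 4], the degrees are [1, 1, 1, 2, 1], giving D = diag(1, 1, 1, 2, 1) and L = D - A. L has integer entries, so p(x) = det(xI - L) has integer coefficients. Expanding the determinant yields x^5 - 6x^4 + 11x^3 - 6x^2. The coefficient of x^4 equals -trace(L) = -6, matching the sum of degrees. The largest eigenvalue, 3, is at most the vertex count 5.

x^5 - 6x^4 + 11x^3 - 6x^2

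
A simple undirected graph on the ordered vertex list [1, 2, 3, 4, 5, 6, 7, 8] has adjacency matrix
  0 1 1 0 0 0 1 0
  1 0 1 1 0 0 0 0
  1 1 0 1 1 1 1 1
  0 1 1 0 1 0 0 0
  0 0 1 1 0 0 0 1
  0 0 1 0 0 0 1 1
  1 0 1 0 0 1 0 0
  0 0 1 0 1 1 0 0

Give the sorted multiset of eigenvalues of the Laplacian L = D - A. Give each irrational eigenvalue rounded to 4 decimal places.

[0, 1.7530, 1.7530, 3.4450, 3.4450, 4.8019, 4.8019, 8]

Each diagonal entry of L is the vertex degree and each off-diagonal entry is -1 where an edge is present, 0 otherwise; in the order [1, 2, 3, 4, 5, 6, 7, 8] the diagonal is [3, 3, 7, 3, 3, 3, 3, 3]. Diagonalising L (or applying a numerical eigensolver to the 8x8 matrix) gives the spectrum above. The single zero eigenvalue shows the graph is connected.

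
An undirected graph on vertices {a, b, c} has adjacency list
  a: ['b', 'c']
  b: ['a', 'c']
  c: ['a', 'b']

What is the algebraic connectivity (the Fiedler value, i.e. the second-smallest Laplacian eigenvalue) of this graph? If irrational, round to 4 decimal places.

Each diagonal entry of L is the vertex degree and each off-diagonal entry is -1 where an edge is present, 0 otherwise; in the order [a, b, c] the diagonal is [2, 2, 2]. Computing the eigenvalues of L and sorting gives [0, 3, 3]. The Fiedler value lambda_2 = 3 is strictly positive, so the graph is connected. The largest eigenvalue, 3, is at most the vertex count 3.

3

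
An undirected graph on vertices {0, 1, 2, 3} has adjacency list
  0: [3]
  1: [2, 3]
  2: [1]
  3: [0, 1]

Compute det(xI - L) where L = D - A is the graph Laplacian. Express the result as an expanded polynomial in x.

With the vertex order [0, 1, 2, 3], the degrees are [1, 2, 1, 2], giving D = diag(1, 2, 1, 2) and L = D - A. L has integer entries, so p(x) = det(xI - L) has integer coefficients. Expanding the determinant yields x^4 - 6x^3 + 10x^2 - 4x. The coefficient of x^3 equals -trace(L) = -6, matching the sum of degrees. The eigenvalues sum to 6, which equals trace(L) = 2|E|.

x^4 - 6x^3 + 10x^2 - 4x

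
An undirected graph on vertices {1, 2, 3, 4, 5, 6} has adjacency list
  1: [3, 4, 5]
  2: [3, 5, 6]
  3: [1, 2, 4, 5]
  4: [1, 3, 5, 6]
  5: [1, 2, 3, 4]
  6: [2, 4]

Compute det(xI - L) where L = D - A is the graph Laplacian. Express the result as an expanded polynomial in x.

x^6 - 20x^5 + 155x^4 - 578x^3 + 1028x^2 - 690x

Each diagonal entry of L is the vertex degree and each off-diagonal entry is -1 where an edge is present, 0 otherwise; in the order [1, 2, 3, 4, 5, 6] the diagonal is [3, 3, 4, 4, 4, 2]. L has integer entries, so p(x) = det(xI - L) has integer coefficients. Expanding the determinant yields x^6 - 20x^5 + 155x^4 - 578x^3 + 1028x^2 - 690x. Since p(0) = det(-L) = 0, x divides p(x).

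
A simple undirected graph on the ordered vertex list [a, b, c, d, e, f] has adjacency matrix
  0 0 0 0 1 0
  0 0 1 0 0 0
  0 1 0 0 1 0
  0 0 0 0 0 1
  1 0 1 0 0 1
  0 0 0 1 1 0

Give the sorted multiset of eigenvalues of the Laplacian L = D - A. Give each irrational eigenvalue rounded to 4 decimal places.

[0, 0.3820, 0.6972, 2, 2.6180, 4.3028]

Reading degrees in the order [a, b, c, d, e, f] gives [1, 1, 2, 1, 3, 2]; set D = diag(1, 1, 2, 1, 3, 2) and form L = D - A. L is symmetric positive semidefinite, so every eigenvalue is real and nonnegative. The single zero eigenvalue shows the graph is connected.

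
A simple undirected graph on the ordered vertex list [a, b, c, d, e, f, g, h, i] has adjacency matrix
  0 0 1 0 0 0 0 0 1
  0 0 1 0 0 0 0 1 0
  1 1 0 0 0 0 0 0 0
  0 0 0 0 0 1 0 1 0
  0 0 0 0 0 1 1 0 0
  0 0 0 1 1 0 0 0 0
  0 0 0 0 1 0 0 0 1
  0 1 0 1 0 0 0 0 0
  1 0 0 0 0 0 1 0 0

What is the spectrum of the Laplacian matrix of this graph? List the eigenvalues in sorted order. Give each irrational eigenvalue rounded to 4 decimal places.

Reading degrees in the order [a, b, c, d, e, f, g, h, i] gives [2, 2, 2, 2, 2, 2, 2, 2, 2]; set D = diag(2, 2, 2, 2, 2, 2, 2, 2, 2) and form L = D - A. Since every row of L sums to 0, the all-ones vector is in the kernel and 0 is an eigenvalue. There is one zero in the spectrum, matching the 1 component. By the matrix-tree theorem the graph has (1/9) * product of the nonzero eigenvalues = 9 spanning trees.

[0, 0.4679, 0.4679, 1.6527, 1.6527, 3, 3, 3.8794, 3.8794]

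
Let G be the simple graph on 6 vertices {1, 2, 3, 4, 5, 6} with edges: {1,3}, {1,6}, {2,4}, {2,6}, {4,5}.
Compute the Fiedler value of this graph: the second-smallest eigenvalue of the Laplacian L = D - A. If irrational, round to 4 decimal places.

With the vertex order [1, 2, 3, 4, 5, 6], the degrees are [2, 2, 1, 2, 1, 2], giving D = diag(2, 2, 1, 2, 1, 2) and L = D - A. The sorted Laplacian eigenvalues are [0, 0.2679, 1, 2, 3, 3.7321]; the algebraic connectivity is the second entry, 0.2679.

0.2679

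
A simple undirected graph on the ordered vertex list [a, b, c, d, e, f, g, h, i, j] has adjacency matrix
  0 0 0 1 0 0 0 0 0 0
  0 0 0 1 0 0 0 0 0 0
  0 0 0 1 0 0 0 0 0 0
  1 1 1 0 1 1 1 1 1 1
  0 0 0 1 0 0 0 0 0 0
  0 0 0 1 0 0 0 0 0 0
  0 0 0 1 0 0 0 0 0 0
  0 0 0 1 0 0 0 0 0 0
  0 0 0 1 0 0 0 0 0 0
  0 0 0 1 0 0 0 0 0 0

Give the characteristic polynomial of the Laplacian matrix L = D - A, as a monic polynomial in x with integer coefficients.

Each diagonal entry of L is the vertex degree and each off-diagonal entry is -1 where an edge is present, 0 otherwise; in the order [a, b, c, d, e, f, g, h, i, j] the diagonal is [1, 1, 1, 9, 1, 1, 1, 1, 1, 1]. The eigenvalues of L are [0, 1, 1, 1, 1, 1, 1, 1, 1, 10]; the characteristic polynomial is the product of (x - lambda_i), which multiplies out to x^10 - 18x^9 + 108x^8 - 336x^7 + 630x^6 - 756x^5 + 588x^4 - 288x^3 + 81x^2 - 10x. The coefficient of x^9 equals -trace(L) = -18, matching the sum of degrees. The eigenvalues sum to 18, which equals trace(L) = 2|E|.

x^10 - 18x^9 + 108x^8 - 336x^7 + 630x^6 - 756x^5 + 588x^4 - 288x^3 + 81x^2 - 10x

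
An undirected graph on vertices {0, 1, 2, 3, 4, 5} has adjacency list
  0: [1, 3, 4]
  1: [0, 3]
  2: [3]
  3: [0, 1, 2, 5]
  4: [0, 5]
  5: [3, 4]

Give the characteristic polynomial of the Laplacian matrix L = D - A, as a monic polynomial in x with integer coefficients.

With the vertex order [0, 1, 2, 3, 4, 5], the degrees are [3, 2, 1, 4, 2, 2], giving D = diag(3, 2, 1, 4, 2, 2) and L = D - A. Computing det(xI - L) by cofactor expansion (or equivalently via sum-over-permutations) gives x^6 - 14x^5 + 72x^4 - 168x^3 + 176x^2 - 66x. The constant term is 0 because L is singular (the all-ones vector lies in its kernel). There is one zero in the spectrum, matching the 1 component.

x^6 - 14x^5 + 72x^4 - 168x^3 + 176x^2 - 66x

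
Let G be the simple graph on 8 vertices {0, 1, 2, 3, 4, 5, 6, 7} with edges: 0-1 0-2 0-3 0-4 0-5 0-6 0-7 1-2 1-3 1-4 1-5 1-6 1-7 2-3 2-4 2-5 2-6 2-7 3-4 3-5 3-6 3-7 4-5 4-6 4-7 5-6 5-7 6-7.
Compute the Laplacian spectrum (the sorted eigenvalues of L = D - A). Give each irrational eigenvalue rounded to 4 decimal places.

[0, 8, 8, 8, 8, 8, 8, 8]

With the vertex order [0, 1, 2, 3, 4, 5, 6, 7], the degrees are [7, 7, 7, 7, 7, 7, 7, 7], giving D = diag(7, 7, 7, 7, 7, 7, 7, 7) and L = D - A. The multiplicity of 0 as a Laplacian eigenvalue equals the number of connected components. The single zero eigenvalue shows the graph is connected. The largest eigenvalue, 8, is at most the vertex count 8. By the matrix-tree theorem the graph has (1/8) * product of the nonzero eigenvalues = 262144 spanning trees.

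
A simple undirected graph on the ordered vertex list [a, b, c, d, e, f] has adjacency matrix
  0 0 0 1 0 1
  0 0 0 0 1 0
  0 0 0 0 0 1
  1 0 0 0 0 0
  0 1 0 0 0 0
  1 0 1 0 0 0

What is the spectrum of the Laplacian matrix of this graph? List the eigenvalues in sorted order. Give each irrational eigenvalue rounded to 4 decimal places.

[0, 0, 0.5858, 2, 2, 3.4142]

Reading degrees in the order [a, b, c, d, e, f] gives [2, 1, 1, 1, 1, 2]; set D = diag(2, 1, 1, 1, 1, 2) and form L = D - A. L is symmetric positive semidefinite, so every eigenvalue is real and nonnegative. The 2 zero eigenvalues correspond to the 2 connected components. The eigenvalues sum to 8, which equals trace(L) = 2|E|. The largest eigenvalue, 3.4142, is at most the vertex count 6.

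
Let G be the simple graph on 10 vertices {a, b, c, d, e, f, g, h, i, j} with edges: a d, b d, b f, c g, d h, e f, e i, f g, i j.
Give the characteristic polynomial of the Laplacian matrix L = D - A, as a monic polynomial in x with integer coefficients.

x^10 - 18x^9 + 134x^8 - 536x^7 + 1254x^6 - 1752x^5 + 1431x^4 - 638x^3 + 134x^2 - 10x

Reading degrees in the order [a, b, c, d, e, f, g, h, i, j] gives [1, 2, 1, 3, 2, 3, 2, 1, 2, 1]; set D = diag(1, 2, 1, 3, 2, 3, 2, 1, 2, 1) and form L = D - A. L has integer entries, so p(x) = det(xI - L) has integer coefficients. Expanding the determinant yields x^10 - 18x^9 + 134x^8 - 536x^7 + 1254x^6 - 1752x^5 + 1431x^4 - 638x^3 + 134x^2 - 10x. The coefficient of x^9 equals -trace(L) = -18, matching the sum of degrees.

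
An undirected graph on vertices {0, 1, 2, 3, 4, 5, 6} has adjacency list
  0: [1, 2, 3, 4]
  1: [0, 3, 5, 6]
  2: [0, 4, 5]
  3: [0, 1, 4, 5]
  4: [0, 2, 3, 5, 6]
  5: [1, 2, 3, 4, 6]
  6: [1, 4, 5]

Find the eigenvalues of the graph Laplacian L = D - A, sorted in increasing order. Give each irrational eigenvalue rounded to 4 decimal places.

[0, 2.5395, 3.1981, 4.5550, 4.7609, 6.2470, 6.6996]

With the vertex order [0, 1, 2, 3, 4, 5, 6], the degrees are [4, 4, 3, 4, 5, 5, 3], giving D = diag(4, 4, 3, 4, 5, 5, 3) and L = D - A. Since every row of L sums to 0, the all-ones vector is in the kernel and 0 is an eigenvalue. The single zero eigenvalue shows the graph is connected.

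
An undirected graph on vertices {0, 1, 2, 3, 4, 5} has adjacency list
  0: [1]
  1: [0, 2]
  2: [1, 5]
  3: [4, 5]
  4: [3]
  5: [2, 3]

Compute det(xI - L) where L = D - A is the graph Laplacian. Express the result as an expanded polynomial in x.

x^6 - 10x^5 + 36x^4 - 56x^3 + 35x^2 - 6x

With the vertex order [0, 1, 2, 3, 4, 5], the degrees are [1, 2, 2, 2, 1, 2], giving D = diag(1, 2, 2, 2, 1, 2) and L = D - A. Computing det(xI - L) by cofactor expansion (or equivalently via sum-over-permutations) gives x^6 - 10x^5 + 36x^4 - 56x^3 + 35x^2 - 6x. The coefficient of x^5 equals -trace(L) = -10, matching the sum of degrees.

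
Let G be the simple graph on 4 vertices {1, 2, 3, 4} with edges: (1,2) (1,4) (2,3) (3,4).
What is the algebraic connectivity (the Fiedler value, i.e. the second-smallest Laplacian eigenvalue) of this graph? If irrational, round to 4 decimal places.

2

With the vertex order [1, 2, 3, 4], the degrees are [2, 2, 2, 2], giving D = diag(2, 2, 2, 2) and L = D - A. The smallest Laplacian eigenvalue is always 0. The next one, lambda_2 = 2, measures how hard the graph is to disconnect: larger values mean better connectivity. There is one zero in the spectrum, matching the 1 component.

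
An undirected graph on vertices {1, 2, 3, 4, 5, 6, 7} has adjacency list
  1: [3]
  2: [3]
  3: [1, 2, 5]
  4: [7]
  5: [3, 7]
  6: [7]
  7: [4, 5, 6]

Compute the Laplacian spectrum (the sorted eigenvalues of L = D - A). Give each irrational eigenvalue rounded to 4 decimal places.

[0, 0.2679, 1, 1, 1.5858, 3.7321, 4.4142]

Reading degrees in the order [1, 2, 3, 4, 5, 6, 7] gives [1, 1, 3, 1, 2, 1, 3]; set D = diag(1, 1, 3, 1, 2, 1, 3) and form L = D - A. Diagonalising L (or applying a numerical eigensolver to the 7x7 matrix) gives the spectrum above. The eigenvalues sum to 12, which equals trace(L) = 2|E|.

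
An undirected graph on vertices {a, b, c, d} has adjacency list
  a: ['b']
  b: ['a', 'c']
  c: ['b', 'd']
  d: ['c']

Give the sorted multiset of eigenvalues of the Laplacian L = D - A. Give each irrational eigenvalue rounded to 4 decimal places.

Each diagonal entry of L is the vertex degree and each off-diagonal entry is -1 where an edge is present, 0 otherwise; in the order [a, b, c, d] the diagonal is [1, 2, 2, 1]. L is symmetric positive semidefinite, so every eigenvalue is real and nonnegative. The single zero eigenvalue shows the graph is connected. The largest eigenvalue, 3.4142, is at most the vertex count 4.

[0, 0.5858, 2, 3.4142]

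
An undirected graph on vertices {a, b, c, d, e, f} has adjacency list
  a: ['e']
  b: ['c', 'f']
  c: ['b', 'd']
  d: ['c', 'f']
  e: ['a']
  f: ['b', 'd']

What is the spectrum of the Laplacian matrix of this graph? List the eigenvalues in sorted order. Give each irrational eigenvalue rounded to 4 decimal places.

With the vertex order [a, b, c, d, e, f], the degrees are [1, 2, 2, 2, 1, 2], giving D = diag(1, 2, 2, 2, 1, 2) and L = D - A. L is symmetric positive semidefinite, so every eigenvalue is real and nonnegative. The 2 zero eigenvalues correspond to the 2 connected components. The largest eigenvalue, 4, is at most the vertex count 6.

[0, 0, 2, 2, 2, 4]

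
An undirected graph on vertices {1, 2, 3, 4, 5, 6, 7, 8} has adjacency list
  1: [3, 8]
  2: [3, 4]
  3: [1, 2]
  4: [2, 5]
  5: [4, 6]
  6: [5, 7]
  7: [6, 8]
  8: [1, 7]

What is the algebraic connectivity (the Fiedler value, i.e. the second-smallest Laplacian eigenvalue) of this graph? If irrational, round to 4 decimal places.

Reading degrees in the order [1, 2, 3, 4, 5, 6, 7, 8] gives [2, 2, 2, 2, 2, 2, 2, 2]; set D = diag(2, 2, 2, 2, 2, 2, 2, 2) and form L = D - A. Computing the eigenvalues of L and sorting gives [0, 0.5858, 0.5858, 2, 2, 3.4142, 3.4142, 4]. The Fiedler value lambda_2 = 0.5858 is strictly positive, so the graph is connected. By the matrix-tree theorem the graph has (1/8) * product of the nonzero eigenvalues = 8 spanning trees. There is one zero in the spectrum, matching the 1 component.

0.5858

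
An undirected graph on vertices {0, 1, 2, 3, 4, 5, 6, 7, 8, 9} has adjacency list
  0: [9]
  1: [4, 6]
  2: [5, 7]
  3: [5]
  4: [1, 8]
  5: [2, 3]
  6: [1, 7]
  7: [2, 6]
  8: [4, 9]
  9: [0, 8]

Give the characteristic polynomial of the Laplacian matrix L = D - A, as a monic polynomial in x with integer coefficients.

x^10 - 18x^9 + 136x^8 - 560x^7 + 1365x^6 - 2002x^5 + 1716x^4 - 792x^3 + 165x^2 - 10x

With the vertex order [0, 1, 2, 3, 4, 5, 6, 7, 8, 9], the degrees are [1, 2, 2, 1, 2, 2, 2, 2, 2, 2], giving D = diag(1, 2, 2, 1, 2, 2, 2, 2, 2, 2) and L = D - A. Computing det(xI - L) by cofactor expansion (or equivalently via sum-over-permutations) gives x^10 - 18x^9 + 136x^8 - 560x^7 + 1365x^6 - 2002x^5 + 1716x^4 - 792x^3 + 165x^2 - 10x. Since p(0) = det(-L) = 0, x divides p(x). There is one zero in the spectrum, matching the 1 component.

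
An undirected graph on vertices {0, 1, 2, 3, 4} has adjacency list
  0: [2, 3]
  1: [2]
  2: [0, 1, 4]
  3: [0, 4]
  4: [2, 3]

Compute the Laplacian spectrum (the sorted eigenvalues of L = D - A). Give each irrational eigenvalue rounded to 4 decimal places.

With the vertex order [0, 1, 2, 3, 4], the degrees are [2, 1, 3, 2, 2], giving D = diag(2, 1, 3, 2, 2) and L = D - A. Diagonalising L (or applying a numerical eigensolver to the 5x5 matrix) gives the spectrum above. The single zero eigenvalue shows the graph is connected. There is one zero in the spectrum, matching the 1 component.

[0, 0.8299, 2, 2.6889, 4.4812]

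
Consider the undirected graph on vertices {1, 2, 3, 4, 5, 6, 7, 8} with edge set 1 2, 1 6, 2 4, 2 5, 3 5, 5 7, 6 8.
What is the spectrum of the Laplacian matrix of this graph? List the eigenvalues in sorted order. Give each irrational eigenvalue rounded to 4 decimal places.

[0, 0.2243, 0.5858, 1, 1.4108, 2.7237, 3.4142, 4.6412]

With the vertex order [1, 2, 3, 4, 5, 6, 7, 8], the degrees are [2, 3, 1, 1, 3, 2, 1, 1], giving D = diag(2, 3, 1, 1, 3, 2, 1, 1) and L = D - A. The multiplicity of 0 as a Laplacian eigenvalue equals the number of connected components. By the matrix-tree theorem the graph has (1/8) * product of the nonzero eigenvalues = 1 spanning tree.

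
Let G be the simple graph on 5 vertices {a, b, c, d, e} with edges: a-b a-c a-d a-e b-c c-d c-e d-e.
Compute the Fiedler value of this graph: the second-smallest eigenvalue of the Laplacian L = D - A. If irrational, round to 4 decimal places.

Each diagonal entry of L is the vertex degree and each off-diagonal entry is -1 where an edge is present, 0 otherwise; in the order [a, b, c, d, e] the diagonal is [4, 2, 4, 3, 3]. The smallest Laplacian eigenvalue is always 0. The next one, lambda_2 = 2, measures how hard the graph is to disconnect: larger values mean better connectivity.

2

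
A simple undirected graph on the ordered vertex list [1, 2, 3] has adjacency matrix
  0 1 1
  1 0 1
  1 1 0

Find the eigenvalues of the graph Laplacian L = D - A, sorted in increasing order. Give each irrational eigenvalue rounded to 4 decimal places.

[0, 3, 3]

With the vertex order [1, 2, 3], the degrees are [2, 2, 2], giving D = diag(2, 2, 2) and L = D - A. The multiplicity of 0 as a Laplacian eigenvalue equals the number of connected components. The single zero eigenvalue shows the graph is connected. By the matrix-tree theorem the graph has (1/3) * product of the nonzero eigenvalues = 3 spanning trees.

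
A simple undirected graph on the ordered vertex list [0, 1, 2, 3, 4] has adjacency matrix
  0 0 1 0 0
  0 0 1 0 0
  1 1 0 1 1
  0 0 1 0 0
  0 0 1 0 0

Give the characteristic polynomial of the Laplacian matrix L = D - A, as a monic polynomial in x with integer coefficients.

Each diagonal entry of L is the vertex degree and each off-diagonal entry is -1 where an edge is present, 0 otherwise; in the order [0, 1, 2, 3, 4] the diagonal is [1, 1, 4, 1, 1]. The eigenvalues of L are [0, 1, 1, 1, 5]; the characteristic polynomial is the product of (x - lambda_i), which multiplies out to x^5 - 8x^4 + 18x^3 - 16x^2 + 5x. The constant term is 0 because L is singular (the all-ones vector lies in its kernel).

x^5 - 8x^4 + 18x^3 - 16x^2 + 5x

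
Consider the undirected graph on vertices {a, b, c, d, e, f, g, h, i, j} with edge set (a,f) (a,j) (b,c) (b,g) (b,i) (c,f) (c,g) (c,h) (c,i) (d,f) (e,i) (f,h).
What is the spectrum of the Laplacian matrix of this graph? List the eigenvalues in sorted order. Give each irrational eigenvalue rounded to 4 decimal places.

With the vertex order [a, b, c, d, e, f, g, h, i, j], the degrees are [2, 3, 5, 1, 1, 4, 2, 2, 3, 1], giving D = diag(2, 3, 5, 1, 1, 4, 2, 2, 3, 1) and L = D - A. L is symmetric positive semidefinite, so every eigenvalue is real and nonnegative. The single zero eigenvalue shows the graph is connected. The eigenvalues sum to 24, which equals trace(L) = 2|E|.

[0, 0.2949, 0.6384, 0.9203, 1.5816, 2.4514, 2.7717, 4.3275, 4.7718, 6.2425]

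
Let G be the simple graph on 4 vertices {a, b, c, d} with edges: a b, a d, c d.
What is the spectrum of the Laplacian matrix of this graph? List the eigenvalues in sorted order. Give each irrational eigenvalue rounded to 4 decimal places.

[0, 0.5858, 2, 3.4142]

Reading degrees in the order [a, b, c, d] gives [2, 1, 1, 2]; set D = diag(2, 1, 1, 2) and form L = D - A. The multiplicity of 0 as a Laplacian eigenvalue equals the number of connected components. The single zero eigenvalue shows the graph is connected. There is one zero in the spectrum, matching the 1 component. The largest eigenvalue, 3.4142, is at most the vertex count 4.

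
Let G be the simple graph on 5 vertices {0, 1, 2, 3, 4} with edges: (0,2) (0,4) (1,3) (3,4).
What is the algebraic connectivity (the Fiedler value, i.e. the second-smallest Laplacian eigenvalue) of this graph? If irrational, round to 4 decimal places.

With the vertex order [0, 1, 2, 3, 4], the degrees are [2, 1, 1, 2, 2], giving D = diag(2, 1, 1, 2, 2) and L = D - A. Computing the eigenvalues of L and sorting gives [0, 0.3820, 1.3820, 2.6180, 3.6180]. The Fiedler value lambda_2 = 0.3820 is strictly positive, so the graph is connected. The eigenvalues sum to 8, which equals trace(L) = 2|E|.

0.3820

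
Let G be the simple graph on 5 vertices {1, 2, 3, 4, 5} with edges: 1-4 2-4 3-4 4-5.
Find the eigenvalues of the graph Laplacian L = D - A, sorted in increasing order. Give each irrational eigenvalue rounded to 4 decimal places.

With the vertex order [1, 2, 3, 4, 5], the degrees are [1, 1, 1, 4, 1], giving D = diag(1, 1, 1, 4, 1) and L = D - A. Since every row of L sums to 0, the all-ones vector is in the kernel and 0 is an eigenvalue. There is one zero in the spectrum, matching the 1 component.

[0, 1, 1, 1, 5]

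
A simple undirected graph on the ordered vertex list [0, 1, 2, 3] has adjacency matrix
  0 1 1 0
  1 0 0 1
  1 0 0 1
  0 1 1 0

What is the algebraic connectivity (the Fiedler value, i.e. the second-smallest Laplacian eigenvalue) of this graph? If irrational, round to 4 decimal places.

Each diagonal entry of L is the vertex degree and each off-diagonal entry is -1 where an edge is present, 0 otherwise; in the order [0, 1, 2, 3] the diagonal is [2, 2, 2, 2]. The smallest Laplacian eigenvalue is always 0. The next one, lambda_2 = 2, measures how hard the graph is to disconnect: larger values mean better connectivity. The eigenvalues sum to 8, which equals trace(L) = 2|E|.

2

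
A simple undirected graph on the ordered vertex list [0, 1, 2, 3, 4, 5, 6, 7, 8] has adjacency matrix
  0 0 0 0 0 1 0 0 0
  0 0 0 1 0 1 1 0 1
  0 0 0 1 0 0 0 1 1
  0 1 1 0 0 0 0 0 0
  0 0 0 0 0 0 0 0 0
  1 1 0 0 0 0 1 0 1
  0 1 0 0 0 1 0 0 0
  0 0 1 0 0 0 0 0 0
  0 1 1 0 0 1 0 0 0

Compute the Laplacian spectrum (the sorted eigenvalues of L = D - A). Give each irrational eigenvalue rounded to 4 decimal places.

With the vertex order [0, 1, 2, 3, 4, 5, 6, 7, 8], the degrees are [1, 4, 3, 2, 0, 4, 2, 1, 3], giving D = diag(1, 4, 3, 2, 0, 4, 2, 1, 3) and L = D - A. Since every row of L sums to 0, the all-ones vector is in the kernel and 0 is an eigenvalue. The 2 zero eigenvalues correspond to the 2 connected components. The largest eigenvalue, 5.3839, is at most the vertex count 9.

[0, 0, 0.5168, 1.0415, 1.6778, 2.4686, 3.7324, 5.1790, 5.3839]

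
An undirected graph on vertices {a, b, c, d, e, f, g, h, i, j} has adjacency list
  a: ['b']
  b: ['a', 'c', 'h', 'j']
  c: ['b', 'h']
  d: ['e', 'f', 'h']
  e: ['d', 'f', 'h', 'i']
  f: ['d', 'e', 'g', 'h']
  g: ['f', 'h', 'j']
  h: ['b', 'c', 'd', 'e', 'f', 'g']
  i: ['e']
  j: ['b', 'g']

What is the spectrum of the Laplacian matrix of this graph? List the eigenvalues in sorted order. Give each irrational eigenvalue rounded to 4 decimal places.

[0, 0.5481, 0.9668, 1.5749, 1.7004, 3.2194, 4.5979, 4.8597, 5.3347, 7.1981]

With the vertex order [a, b, c, d, e, f, g, h, i, j], the degrees are [1, 4, 2, 3, 4, 4, 3, 6, 1, 2], giving D = diag(1, 4, 2, 3, 4, 4, 3, 6, 1, 2) and L = D - A. Diagonalising L (or applying a numerical eigensolver to the 10x10 matrix) gives the spectrum above. The single zero eigenvalue shows the graph is connected.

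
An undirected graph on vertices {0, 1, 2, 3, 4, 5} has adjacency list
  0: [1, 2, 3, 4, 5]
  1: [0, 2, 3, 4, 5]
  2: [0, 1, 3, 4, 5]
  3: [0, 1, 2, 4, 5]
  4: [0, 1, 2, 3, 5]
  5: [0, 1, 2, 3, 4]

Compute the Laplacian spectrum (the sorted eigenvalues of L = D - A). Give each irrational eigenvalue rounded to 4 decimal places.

[0, 6, 6, 6, 6, 6]

With the vertex order [0, 1, 2, 3, 4, 5], the degrees are [5, 5, 5, 5, 5, 5], giving D = diag(5, 5, 5, 5, 5, 5) and L = D - A. Diagonalising L (or applying a numerical eigensolver to the 6x6 matrix) gives the spectrum above. The single zero eigenvalue shows the graph is connected. The largest eigenvalue, 6, is at most the vertex count 6.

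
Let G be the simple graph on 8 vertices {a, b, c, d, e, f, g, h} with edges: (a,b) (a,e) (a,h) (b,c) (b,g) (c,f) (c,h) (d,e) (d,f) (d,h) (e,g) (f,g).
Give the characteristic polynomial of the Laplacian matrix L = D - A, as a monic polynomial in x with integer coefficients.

Each diagonal entry of L is the vertex degree and each off-diagonal entry is -1 where an edge is present, 0 otherwise; in the order [a, b, c, d, e, f, g, h] the diagonal is [3, 3, 3, 3, 3, 3, 3, 3]. The eigenvalues of L are [0, 2, 2, 2, 4, 4, 4, 6]; the characteristic polynomial is the product of (x - lambda_i), which multiplies out to x^8 - 24x^7 + 240x^6 - 1296x^5 + 4080x^4 - 7488x^3 + 7424x^2 - 3072x. The coefficient of x^7 equals -trace(L) = -24, matching the sum of degrees. There is one zero in the spectrum, matching the 1 component.

x^8 - 24x^7 + 240x^6 - 1296x^5 + 4080x^4 - 7488x^3 + 7424x^2 - 3072x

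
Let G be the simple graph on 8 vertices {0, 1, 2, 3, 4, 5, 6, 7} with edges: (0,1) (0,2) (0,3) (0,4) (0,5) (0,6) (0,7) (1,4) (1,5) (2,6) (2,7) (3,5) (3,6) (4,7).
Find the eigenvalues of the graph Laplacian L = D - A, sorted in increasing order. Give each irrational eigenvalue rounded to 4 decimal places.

[0, 1.7530, 1.7530, 3.4450, 3.4450, 4.8019, 4.8019, 8]

Reading degrees in the order [0, 1, 2, 3, 4, 5, 6, 7] gives [7, 3, 3, 3, 3, 3, 3, 3]; set D = diag(7, 3, 3, 3, 3, 3, 3, 3) and form L = D - A. The multiplicity of 0 as a Laplacian eigenvalue equals the number of connected components. The single zero eigenvalue shows the graph is connected.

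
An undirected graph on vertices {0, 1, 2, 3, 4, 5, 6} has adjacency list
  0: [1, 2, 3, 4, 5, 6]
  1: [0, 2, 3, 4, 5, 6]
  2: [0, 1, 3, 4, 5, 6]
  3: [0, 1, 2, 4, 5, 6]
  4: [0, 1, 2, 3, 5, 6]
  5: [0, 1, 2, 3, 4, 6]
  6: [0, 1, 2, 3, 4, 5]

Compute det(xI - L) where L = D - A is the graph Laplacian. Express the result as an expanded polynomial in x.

x^7 - 42x^6 + 735x^5 - 6860x^4 + 36015x^3 - 100842x^2 + 117649x

With the vertex order [0, 1, 2, 3, 4, 5, 6], the degrees are [6, 6, 6, 6, 6, 6, 6], giving D = diag(6, 6, 6, 6, 6, 6, 6) and L = D - A. Computing det(xI - L) by cofactor expansion (or equivalently via sum-over-permutations) gives x^7 - 42x^6 + 735x^5 - 6860x^4 + 36015x^3 - 100842x^2 + 117649x. Since p(0) = det(-L) = 0, x divides p(x). By the matrix-tree theorem the graph has (1/7) * product of the nonzero eigenvalues = 16807 spanning trees. There is one zero in the spectrum, matching the 1 component.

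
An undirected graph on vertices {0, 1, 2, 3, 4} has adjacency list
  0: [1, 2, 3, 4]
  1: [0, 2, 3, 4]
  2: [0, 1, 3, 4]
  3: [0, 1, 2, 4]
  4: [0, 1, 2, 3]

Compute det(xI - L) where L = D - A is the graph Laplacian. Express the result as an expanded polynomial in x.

Reading degrees in the order [0, 1, 2, 3, 4] gives [4, 4, 4, 4, 4]; set D = diag(4, 4, 4, 4, 4) and form L = D - A. L has integer entries, so p(x) = det(xI - L) has integer coefficients. Expanding the determinant yields x^5 - 20x^4 + 150x^3 - 500x^2 + 625x. The coefficient of x^4 equals -trace(L) = -20, matching the sum of degrees. The largest eigenvalue, 5, is at most the vertex count 5. The eigenvalues sum to 20, which equals trace(L) = 2|E|.

x^5 - 20x^4 + 150x^3 - 500x^2 + 625x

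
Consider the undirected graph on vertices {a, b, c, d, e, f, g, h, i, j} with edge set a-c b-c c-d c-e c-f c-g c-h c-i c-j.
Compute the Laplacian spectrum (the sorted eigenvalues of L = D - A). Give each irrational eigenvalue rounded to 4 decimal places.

[0, 1, 1, 1, 1, 1, 1, 1, 1, 10]

With the vertex order [a, b, c, d, e, f, g, h, i, j], the degrees are [1, 1, 9, 1, 1, 1, 1, 1, 1, 1], giving D = diag(1, 1, 9, 1, 1, 1, 1, 1, 1, 1) and L = D - A. The multiplicity of 0 as a Laplacian eigenvalue equals the number of connected components. The single zero eigenvalue shows the graph is connected.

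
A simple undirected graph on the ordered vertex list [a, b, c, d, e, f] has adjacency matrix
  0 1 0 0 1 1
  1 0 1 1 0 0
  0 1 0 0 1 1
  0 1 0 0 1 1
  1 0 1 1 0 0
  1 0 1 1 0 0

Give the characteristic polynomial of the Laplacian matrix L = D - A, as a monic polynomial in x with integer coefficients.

x^6 - 18x^5 + 126x^4 - 432x^3 + 729x^2 - 486x

Reading degrees in the order [a, b, c, d, e, f] gives [3, 3, 3, 3, 3, 3]; set D = diag(3, 3, 3, 3, 3, 3) and form L = D - A. The eigenvalues of L are [0, 3, 3, 3, 3, 6]; the characteristic polynomial is the product of (x - lambda_i), which multiplies out to x^6 - 18x^5 + 126x^4 - 432x^3 + 729x^2 - 486x. The constant term is 0 because L is singular (the all-ones vector lies in its kernel). The largest eigenvalue, 6, is at most the vertex count 6. By the matrix-tree theorem the graph has (1/6) * product of the nonzero eigenvalues = 81 spanning trees.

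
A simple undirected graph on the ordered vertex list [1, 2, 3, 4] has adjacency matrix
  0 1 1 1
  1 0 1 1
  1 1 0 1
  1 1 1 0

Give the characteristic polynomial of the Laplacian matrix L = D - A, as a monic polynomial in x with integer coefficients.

With the vertex order [1, 2, 3, 4], the degrees are [3, 3, 3, 3], giving D = diag(3, 3, 3, 3) and L = D - A. L has integer entries, so p(x) = det(xI - L) has integer coefficients. Expanding the determinant yields x^4 - 12x^3 + 48x^2 - 64x. The coefficient of x^3 equals -trace(L) = -12, matching the sum of degrees.

x^4 - 12x^3 + 48x^2 - 64x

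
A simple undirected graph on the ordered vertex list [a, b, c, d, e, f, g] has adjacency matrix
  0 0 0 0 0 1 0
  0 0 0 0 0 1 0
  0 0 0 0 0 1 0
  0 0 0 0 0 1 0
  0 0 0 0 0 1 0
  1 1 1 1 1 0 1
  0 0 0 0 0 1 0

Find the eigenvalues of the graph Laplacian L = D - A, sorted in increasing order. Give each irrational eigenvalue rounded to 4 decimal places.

[0, 1, 1, 1, 1, 1, 7]

With the vertex order [a, b, c, d, e, f, g], the degrees are [1, 1, 1, 1, 1, 6, 1], giving D = diag(1, 1, 1, 1, 1, 6, 1) and L = D - A. Since every row of L sums to 0, the all-ones vector is in the kernel and 0 is an eigenvalue. The single zero eigenvalue shows the graph is connected.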